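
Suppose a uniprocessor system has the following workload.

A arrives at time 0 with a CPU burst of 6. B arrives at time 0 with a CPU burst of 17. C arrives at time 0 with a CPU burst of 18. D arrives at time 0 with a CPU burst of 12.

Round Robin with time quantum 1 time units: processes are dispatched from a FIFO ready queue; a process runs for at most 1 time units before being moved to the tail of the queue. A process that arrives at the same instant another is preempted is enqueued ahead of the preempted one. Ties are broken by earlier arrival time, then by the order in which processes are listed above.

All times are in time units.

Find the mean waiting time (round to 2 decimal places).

28.50

Timeline: | A 0-1 | B 1-2 | C 2-3 | D 3-4 | A 4-5 | B 5-6 | C 6-7 | D 7-8 | A 8-9 | B 9-10 | C 10-11 | D 11-12 | A 12-13 | B 13-14 | C 14-15 | D 15-16 | A 16-17 | B 17-18 | C 18-19 | D 19-20 | A 20-21 | B 21-22 | C 22-23 | D 23-24 | B 24-25 | C 25-26 | D 26-27 | B 27-28 | C 28-29 | D 29-30 | B 30-31 | C 31-32 | D 32-33 | B 33-34 | C 34-35 | D 35-36 | B 36-37 | C 37-38 | D 38-39 | B 39-40 | C 40-41 | D 41-42 | B 42-43 | C 43-44 | B 44-45 | C 45-46 | B 46-47 | C 47-48 | B 48-49 | C 49-50 | B 50-51 | C 51-53 |
Completion: A=21  B=51  C=53  D=42
Waiting times: A=15, B=34, C=35, D=30
Average waiting = (15+34+35+30) / 4 = 114/4 = 28.50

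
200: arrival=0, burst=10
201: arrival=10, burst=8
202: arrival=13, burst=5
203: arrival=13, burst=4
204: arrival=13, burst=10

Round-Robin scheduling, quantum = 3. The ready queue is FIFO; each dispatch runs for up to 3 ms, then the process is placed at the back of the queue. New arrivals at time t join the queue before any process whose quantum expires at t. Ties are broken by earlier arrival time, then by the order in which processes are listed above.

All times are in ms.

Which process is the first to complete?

200

Schedule: | 200 0-10 | 201 10-13 | 202 13-16 | 203 16-19 | 204 19-22 | 201 22-25 | 202 25-27 | 203 27-28 | 204 28-31 | 201 31-33 | 204 33-37 |
Completion: 200=10  201=33  202=27  203=28  204=37
Finish order: 200 → 202 → 203 → 201 → 204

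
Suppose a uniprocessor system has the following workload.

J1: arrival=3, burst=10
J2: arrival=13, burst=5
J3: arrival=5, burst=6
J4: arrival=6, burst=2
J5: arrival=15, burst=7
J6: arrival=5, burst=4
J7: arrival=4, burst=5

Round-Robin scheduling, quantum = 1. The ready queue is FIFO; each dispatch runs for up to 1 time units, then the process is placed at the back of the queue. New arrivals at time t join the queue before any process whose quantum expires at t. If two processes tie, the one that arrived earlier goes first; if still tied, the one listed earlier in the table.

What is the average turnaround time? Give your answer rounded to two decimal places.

Timeline: | idle 0-3 | J1 3-4 | J7 4-5 | J1 5-6 | J3 6-7 | J6 7-8 | J7 8-9 | J4 9-10 | J1 10-11 | J3 11-12 | J6 12-13 | J7 13-14 | J4 14-15 | J1 15-16 | J3 16-17 | J2 17-18 | J6 18-19 | J7 19-20 | J5 20-21 | J1 21-22 | J3 22-23 | J2 23-24 | J6 24-25 | J7 25-26 | J5 26-27 | J1 27-28 | J3 28-29 | J2 29-30 | J5 30-31 | J1 31-32 | J3 32-33 | J2 33-34 | J5 34-35 | J1 35-36 | J2 36-37 | J5 37-38 | J1 38-39 | J5 39-40 | J1 40-41 | J5 41-42 |
Completion: J1=41  J2=37  J3=33  J4=15  J5=42  J6=25  J7=26
Turnaround times: J1=38, J2=24, J3=28, J4=9, J5=27, J6=20, J7=22
Average turnaround = (38+24+28+9+27+20+22) / 7 = 168/7 = 24.00

24.00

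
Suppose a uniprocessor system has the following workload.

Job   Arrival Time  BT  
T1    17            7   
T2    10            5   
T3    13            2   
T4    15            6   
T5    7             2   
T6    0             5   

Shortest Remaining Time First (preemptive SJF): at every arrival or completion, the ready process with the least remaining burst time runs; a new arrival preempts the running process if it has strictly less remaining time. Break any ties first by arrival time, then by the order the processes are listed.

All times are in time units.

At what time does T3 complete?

Schedule: | T6 0-5 | idle 5-7 | T5 7-9 | idle 9-10 | T2 10-15 | T3 15-17 | T4 17-23 | T1 23-30 |
Completion: T1=30  T2=15  T3=17  T4=23  T5=9  T6=5

17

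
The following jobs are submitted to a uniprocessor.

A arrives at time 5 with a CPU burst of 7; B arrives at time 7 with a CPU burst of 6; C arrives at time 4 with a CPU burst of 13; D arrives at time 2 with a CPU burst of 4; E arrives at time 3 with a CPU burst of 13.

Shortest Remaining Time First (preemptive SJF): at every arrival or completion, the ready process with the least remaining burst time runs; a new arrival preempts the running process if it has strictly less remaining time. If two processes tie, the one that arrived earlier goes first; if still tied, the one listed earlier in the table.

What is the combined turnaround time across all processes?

Schedule: | idle 0-2 | D 2-6 | A 6-13 | B 13-19 | E 19-32 | C 32-45 |
Completion: A=13  B=19  C=45  D=6  E=32
Turnaround (C−A): A=8  B=12  C=41  D=4  E=29
Turnaround = completion − arrival: A=8, B=12, C=41, D=4, E=29
Total turnaround = 8 + 12 + 41 + 4 + 29 = 94

94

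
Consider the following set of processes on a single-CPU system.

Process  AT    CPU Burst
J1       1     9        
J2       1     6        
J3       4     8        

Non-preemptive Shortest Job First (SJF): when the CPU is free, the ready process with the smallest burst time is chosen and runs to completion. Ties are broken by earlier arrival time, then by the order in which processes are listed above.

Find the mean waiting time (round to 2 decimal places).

5.67

Gantt: | idle 0-1 | J2 1-7 | J3 7-15 | J1 15-24 |
Completion: J1=24  J2=7  J3=15
Turnaround (C−A): J1=23  J2=6  J3=11
Waiting times: J1=14, J2=0, J3=3
Average waiting = (14+0+3) / 3 = 17/3 = 5.67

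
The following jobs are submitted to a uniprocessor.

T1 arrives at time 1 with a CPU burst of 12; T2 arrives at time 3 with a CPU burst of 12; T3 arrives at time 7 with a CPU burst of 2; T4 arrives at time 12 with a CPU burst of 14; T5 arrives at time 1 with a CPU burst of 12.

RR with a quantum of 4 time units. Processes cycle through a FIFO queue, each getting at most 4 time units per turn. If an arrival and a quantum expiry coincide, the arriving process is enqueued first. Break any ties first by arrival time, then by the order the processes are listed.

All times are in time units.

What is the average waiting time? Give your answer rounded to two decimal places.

Timeline: | idle 0-1 | T1 1-5 | T5 5-9 | T2 9-13 | T1 13-17 | T3 17-19 | T5 19-23 | T4 23-27 | T2 27-31 | T1 31-35 | T5 35-39 | T4 39-43 | T2 43-47 | T4 47-53 |
Completion: T1=35  T2=47  T3=19  T4=53  T5=39
Turnaround (C−A): T1=34  T2=44  T3=12  T4=41  T5=38
Waiting times: T1=22, T2=32, T3=10, T4=27, T5=26
Average waiting = (22+32+10+27+26) / 5 = 117/5 = 23.40

23.40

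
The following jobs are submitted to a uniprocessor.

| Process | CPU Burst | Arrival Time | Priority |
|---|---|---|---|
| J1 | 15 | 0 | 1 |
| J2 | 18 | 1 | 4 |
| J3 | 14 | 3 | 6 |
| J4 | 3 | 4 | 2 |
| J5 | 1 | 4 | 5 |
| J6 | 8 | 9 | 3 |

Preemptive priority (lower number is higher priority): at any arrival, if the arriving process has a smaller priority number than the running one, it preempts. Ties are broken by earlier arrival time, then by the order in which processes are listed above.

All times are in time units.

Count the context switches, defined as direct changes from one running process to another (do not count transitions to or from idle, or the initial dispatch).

Timeline: | J1 0-15 | J4 15-18 | J6 18-26 | J2 26-44 | J5 44-45 | J3 45-59 |
Completion: J1=15  J2=44  J3=59  J4=18  J5=45  J6=26

5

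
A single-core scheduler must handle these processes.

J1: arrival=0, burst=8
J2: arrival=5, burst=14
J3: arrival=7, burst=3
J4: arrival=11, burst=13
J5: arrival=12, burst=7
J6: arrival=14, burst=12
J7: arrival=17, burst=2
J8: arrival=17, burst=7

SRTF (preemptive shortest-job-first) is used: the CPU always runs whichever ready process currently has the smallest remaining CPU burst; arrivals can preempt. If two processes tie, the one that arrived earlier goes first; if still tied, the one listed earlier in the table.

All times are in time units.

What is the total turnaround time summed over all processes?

162

Schedule: | J1 0-8 | J3 8-11 | J4 11-12 | J5 12-19 | J7 19-21 | J8 21-28 | J4 28-40 | J6 40-52 | J2 52-66 |
Completion: J1=8  J2=66  J3=11  J4=40  J5=19  J6=52  J7=21  J8=28
Turnaround (C−A): J1=8  J2=61  J3=4  J4=29  J5=7  J6=38  J7=4  J8=11
Turnaround = completion − arrival: J1=8, J2=61, J3=4, J4=29, J5=7, J6=38, J7=4, J8=11
Total turnaround = 8 + 61 + 4 + 29 + 7 + 38 + 4 + 11 = 162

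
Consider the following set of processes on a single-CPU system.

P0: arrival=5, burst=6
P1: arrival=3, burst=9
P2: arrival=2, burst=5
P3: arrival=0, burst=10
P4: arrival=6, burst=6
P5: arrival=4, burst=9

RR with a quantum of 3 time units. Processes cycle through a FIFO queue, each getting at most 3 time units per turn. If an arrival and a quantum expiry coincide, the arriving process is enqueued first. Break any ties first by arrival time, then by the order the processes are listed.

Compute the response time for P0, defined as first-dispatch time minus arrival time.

10

Schedule: | P3 0-3 | P2 3-6 | P1 6-9 | P3 9-12 | P5 12-15 | P0 15-18 | P4 18-21 | P2 21-23 | P1 23-26 | P3 26-29 | P5 29-32 | P0 32-35 | P4 35-38 | P1 38-41 | P3 41-42 | P5 42-45 |
Completion: P0=35  P1=41  P2=23  P3=42  P4=38  P5=45
Response(P0) = first start − arrival = 15 − 5 = 10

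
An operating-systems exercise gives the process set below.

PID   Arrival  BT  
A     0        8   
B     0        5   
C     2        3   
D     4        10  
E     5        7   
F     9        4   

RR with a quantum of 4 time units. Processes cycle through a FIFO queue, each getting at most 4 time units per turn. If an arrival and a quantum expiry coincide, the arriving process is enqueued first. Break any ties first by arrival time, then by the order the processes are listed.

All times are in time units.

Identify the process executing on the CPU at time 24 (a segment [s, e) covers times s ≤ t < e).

Timeline: | A 0-4 | B 4-8 | C 8-11 | D 11-15 | A 15-19 | E 19-23 | B 23-24 | F 24-28 | D 28-32 | E 32-35 | D 35-37 |
Completion: A=19  B=24  C=11  D=37  E=35  F=28

F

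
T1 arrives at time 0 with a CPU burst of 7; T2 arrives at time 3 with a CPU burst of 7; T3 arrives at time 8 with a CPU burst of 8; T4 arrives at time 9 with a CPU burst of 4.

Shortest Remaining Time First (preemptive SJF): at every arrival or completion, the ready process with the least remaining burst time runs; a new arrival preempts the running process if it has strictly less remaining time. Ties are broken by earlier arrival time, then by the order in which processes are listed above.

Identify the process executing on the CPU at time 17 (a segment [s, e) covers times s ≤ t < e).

Gantt: | T1 0-7 | T2 7-9 | T4 9-13 | T2 13-18 | T3 18-26 |
Completion: T1=7  T2=18  T3=26  T4=13

T2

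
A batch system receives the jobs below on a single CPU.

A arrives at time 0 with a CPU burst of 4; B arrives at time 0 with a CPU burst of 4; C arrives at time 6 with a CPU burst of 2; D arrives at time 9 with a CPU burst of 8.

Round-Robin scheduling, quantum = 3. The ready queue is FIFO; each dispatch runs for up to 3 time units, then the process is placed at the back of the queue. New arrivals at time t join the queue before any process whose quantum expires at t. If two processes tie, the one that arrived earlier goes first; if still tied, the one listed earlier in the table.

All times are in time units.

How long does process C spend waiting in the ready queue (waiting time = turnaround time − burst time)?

1

Gantt: | A 0-3 | B 3-6 | A 6-7 | C 7-9 | B 9-10 | D 10-18 |
Completion: A=7  B=10  C=9  D=18
Waiting(C) = turnaround − burst = 3 − 2 = 1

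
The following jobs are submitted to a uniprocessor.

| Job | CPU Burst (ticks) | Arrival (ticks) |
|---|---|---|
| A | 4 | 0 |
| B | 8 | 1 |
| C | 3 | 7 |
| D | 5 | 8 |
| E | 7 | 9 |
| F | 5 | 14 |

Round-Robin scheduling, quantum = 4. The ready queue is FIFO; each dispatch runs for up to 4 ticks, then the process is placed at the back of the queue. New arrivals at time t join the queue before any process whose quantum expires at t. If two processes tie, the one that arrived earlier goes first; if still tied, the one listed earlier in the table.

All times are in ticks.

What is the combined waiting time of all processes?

54

Schedule: | A 0-4 | B 4-8 | C 8-11 | D 11-15 | B 15-19 | E 19-23 | F 23-27 | D 27-28 | E 28-31 | F 31-32 |
Completion: A=4  B=19  C=11  D=28  E=31  F=32
Turnaround (C−A): A=4  B=18  C=4  D=20  E=22  F=18
Waiting = turnaround − burst: A=0, B=10, C=1, D=15, E=15, F=13
Total waiting = 0 + 10 + 1 + 15 + 15 + 13 = 54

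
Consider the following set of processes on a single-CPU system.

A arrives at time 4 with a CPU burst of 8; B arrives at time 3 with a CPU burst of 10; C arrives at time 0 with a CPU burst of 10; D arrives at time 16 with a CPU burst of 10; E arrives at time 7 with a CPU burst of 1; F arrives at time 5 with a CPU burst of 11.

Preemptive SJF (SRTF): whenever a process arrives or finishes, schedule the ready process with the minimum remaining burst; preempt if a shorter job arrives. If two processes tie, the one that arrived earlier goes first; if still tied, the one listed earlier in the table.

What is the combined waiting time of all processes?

71

Schedule: | C 0-7 | E 7-8 | C 8-11 | A 11-19 | B 19-29 | D 29-39 | F 39-50 |
Completion: A=19  B=29  C=11  D=39  E=8  F=50
Turnaround (C−A): A=15  B=26  C=11  D=23  E=1  F=45
Waiting = turnaround − burst: A=7, B=16, C=1, D=13, E=0, F=34
Total waiting = 7 + 16 + 1 + 13 + 0 + 34 = 71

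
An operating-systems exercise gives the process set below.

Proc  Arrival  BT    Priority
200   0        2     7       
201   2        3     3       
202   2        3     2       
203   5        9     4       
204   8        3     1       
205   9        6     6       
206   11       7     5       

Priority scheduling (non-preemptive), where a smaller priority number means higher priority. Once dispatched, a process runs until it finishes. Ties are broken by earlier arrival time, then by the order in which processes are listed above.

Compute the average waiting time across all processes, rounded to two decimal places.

Gantt: | 200 0-2 | 202 2-5 | 201 5-8 | 204 8-11 | 203 11-20 | 206 20-27 | 205 27-33 |
Completion: 200=2  201=8  202=5  203=20  204=11  205=33  206=27
Turnaround (C−A): 200=2  201=6  202=3  203=15  204=3  205=24  206=16
Waiting times: 200=0, 201=3, 202=0, 203=6, 204=0, 205=18, 206=9
Average waiting = (0+3+0+6+0+18+9) / 7 = 36/7 = 5.14

5.14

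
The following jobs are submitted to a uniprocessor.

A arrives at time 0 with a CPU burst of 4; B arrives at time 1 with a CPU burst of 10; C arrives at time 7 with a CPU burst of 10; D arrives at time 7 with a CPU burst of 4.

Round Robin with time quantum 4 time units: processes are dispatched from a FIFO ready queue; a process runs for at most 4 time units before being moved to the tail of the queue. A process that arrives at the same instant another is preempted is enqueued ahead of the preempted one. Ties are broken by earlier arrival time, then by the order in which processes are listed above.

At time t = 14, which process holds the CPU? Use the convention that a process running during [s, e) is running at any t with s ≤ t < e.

Gantt: | A 0-4 | B 4-8 | C 8-12 | D 12-16 | B 16-20 | C 20-24 | B 24-26 | C 26-28 |
Completion: A=4  B=26  C=28  D=16

D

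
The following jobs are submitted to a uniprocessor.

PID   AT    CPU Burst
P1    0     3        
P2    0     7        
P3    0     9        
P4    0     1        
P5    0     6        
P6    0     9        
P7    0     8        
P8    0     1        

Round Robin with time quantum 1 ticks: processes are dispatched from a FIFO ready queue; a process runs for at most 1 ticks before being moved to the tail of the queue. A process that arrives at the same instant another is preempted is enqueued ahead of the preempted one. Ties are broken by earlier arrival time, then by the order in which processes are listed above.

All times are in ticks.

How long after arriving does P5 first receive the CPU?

Schedule: | P1 0-1 | P2 1-2 | P3 2-3 | P4 3-4 | P5 4-5 | P6 5-6 | P7 6-7 | P8 7-8 | P1 8-9 | P2 9-10 | P3 10-11 | P5 11-12 | P6 12-13 | P7 13-14 | P1 14-15 | P2 15-16 | P3 16-17 | P5 17-18 | P6 18-19 | P7 19-20 | P2 20-21 | P3 21-22 | P5 22-23 | P6 23-24 | P7 24-25 | P2 25-26 | P3 26-27 | P5 27-28 | P6 28-29 | P7 29-30 | P2 30-31 | P3 31-32 | P5 32-33 | P6 33-34 | P7 34-35 | P2 35-36 | P3 36-37 | P6 37-38 | P7 38-39 | P3 39-40 | P6 40-41 | P7 41-42 | P3 42-43 | P6 43-44 |
Completion: P1=15  P2=36  P3=43  P4=4  P5=33  P6=44  P7=42  P8=8
Turnaround (C−A): P1=15  P2=36  P3=43  P4=4  P5=33  P6=44  P7=42  P8=8
Response(P5) = first start − arrival = 4 − 0 = 4

4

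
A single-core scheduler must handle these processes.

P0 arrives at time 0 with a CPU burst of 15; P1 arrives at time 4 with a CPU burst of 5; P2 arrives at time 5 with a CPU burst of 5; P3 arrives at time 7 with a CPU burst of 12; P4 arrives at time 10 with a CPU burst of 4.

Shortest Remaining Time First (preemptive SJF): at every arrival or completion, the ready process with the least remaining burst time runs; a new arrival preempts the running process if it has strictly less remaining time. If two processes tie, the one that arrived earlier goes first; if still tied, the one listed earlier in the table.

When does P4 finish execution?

Gantt: | P0 0-4 | P1 4-9 | P2 9-14 | P4 14-18 | P0 18-29 | P3 29-41 |
Completion: P0=29  P1=9  P2=14  P3=41  P4=18

18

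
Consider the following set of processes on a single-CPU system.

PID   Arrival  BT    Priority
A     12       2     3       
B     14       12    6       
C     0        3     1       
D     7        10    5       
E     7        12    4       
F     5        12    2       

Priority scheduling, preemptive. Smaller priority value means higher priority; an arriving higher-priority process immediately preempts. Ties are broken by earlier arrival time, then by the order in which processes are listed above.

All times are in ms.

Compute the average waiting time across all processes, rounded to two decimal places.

Timeline: | C 0-3 | idle 3-5 | F 5-17 | A 17-19 | E 19-31 | D 31-41 | B 41-53 |
Completion: A=19  B=53  C=3  D=41  E=31  F=17
Waiting times: A=5, B=27, C=0, D=24, E=12, F=0
Average waiting = (5+27+0+24+12+0) / 6 = 68/6 = 11.33

11.33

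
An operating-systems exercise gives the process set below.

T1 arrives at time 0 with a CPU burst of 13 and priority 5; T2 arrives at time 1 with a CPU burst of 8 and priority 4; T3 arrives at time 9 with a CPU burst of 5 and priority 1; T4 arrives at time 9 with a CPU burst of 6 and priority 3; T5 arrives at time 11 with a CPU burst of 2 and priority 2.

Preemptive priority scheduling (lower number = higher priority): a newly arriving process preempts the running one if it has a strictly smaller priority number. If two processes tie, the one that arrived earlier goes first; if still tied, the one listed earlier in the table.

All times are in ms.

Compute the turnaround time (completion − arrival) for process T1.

34

Gantt: | T1 0-1 | T2 1-9 | T3 9-14 | T5 14-16 | T4 16-22 | T1 22-34 |
Completion: T1=34  T2=9  T3=14  T4=22  T5=16
Turnaround(T1) = completion − arrival = 34 − 0 = 34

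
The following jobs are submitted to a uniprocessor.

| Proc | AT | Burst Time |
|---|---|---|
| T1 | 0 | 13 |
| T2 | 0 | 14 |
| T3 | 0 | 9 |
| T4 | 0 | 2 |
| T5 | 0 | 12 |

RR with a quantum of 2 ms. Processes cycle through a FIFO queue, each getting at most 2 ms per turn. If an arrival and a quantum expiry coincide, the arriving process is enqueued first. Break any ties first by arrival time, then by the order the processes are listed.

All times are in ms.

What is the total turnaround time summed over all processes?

192

Timeline: | T1 0-2 | T2 2-4 | T3 4-6 | T4 6-8 | T5 8-10 | T1 10-12 | T2 12-14 | T3 14-16 | T5 16-18 | T1 18-20 | T2 20-22 | T3 22-24 | T5 24-26 | T1 26-28 | T2 28-30 | T3 30-32 | T5 32-34 | T1 34-36 | T2 36-38 | T3 38-39 | T5 39-41 | T1 41-43 | T2 43-45 | T5 45-47 | T1 47-48 | T2 48-50 |
Completion: T1=48  T2=50  T3=39  T4=8  T5=47
Turnaround = completion − arrival: T1=48, T2=50, T3=39, T4=8, T5=47
Total turnaround = 48 + 50 + 39 + 8 + 47 = 192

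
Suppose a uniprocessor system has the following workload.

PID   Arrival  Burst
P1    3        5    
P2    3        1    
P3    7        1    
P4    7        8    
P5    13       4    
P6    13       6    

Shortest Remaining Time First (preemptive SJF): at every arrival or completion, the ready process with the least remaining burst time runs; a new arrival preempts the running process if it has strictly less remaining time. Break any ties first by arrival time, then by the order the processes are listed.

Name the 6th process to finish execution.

Timeline: | idle 0-3 | P2 3-4 | P1 4-7 | P3 7-8 | P1 8-10 | P4 10-13 | P5 13-17 | P4 17-22 | P6 22-28 |
Completion: P1=10  P2=4  P3=8  P4=22  P5=17  P6=28
Finish order: P2 → P3 → P1 → P5 → P4 → P6

P6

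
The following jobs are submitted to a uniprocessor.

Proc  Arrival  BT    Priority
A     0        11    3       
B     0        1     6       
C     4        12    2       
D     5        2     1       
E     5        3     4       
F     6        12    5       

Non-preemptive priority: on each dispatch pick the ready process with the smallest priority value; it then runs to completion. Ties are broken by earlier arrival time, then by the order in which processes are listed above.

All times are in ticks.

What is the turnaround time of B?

41

Schedule: | A 0-11 | D 11-13 | C 13-25 | E 25-28 | F 28-40 | B 40-41 |
Completion: A=11  B=41  C=25  D=13  E=28  F=40
Turnaround(B) = completion − arrival = 41 − 0 = 41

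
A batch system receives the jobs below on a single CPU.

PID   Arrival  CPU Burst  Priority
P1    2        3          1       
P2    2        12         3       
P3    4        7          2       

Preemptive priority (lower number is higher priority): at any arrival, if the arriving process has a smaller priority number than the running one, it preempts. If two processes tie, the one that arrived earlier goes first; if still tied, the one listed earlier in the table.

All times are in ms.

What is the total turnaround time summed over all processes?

Timeline: | idle 0-2 | P1 2-5 | P3 5-12 | P2 12-24 |
Completion: P1=5  P2=24  P3=12
Turnaround (C−A): P1=3  P2=22  P3=8
Turnaround = completion − arrival: P1=3, P2=22, P3=8
Total turnaround = 3 + 22 + 8 = 33

33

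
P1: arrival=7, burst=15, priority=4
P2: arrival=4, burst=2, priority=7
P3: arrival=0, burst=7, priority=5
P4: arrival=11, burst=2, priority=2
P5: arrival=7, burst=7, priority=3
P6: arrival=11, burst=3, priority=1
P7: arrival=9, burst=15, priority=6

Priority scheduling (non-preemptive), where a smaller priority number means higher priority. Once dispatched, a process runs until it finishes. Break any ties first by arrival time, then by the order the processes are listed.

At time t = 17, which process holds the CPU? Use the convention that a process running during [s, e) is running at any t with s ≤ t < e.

Timeline: | P3 0-7 | P5 7-14 | P6 14-17 | P4 17-19 | P1 19-34 | P7 34-49 | P2 49-51 |
Completion: P1=34  P2=51  P3=7  P4=19  P5=14  P6=17  P7=49
Turnaround (C−A): P1=27  P2=47  P3=7  P4=8  P5=7  P6=6  P7=40

P4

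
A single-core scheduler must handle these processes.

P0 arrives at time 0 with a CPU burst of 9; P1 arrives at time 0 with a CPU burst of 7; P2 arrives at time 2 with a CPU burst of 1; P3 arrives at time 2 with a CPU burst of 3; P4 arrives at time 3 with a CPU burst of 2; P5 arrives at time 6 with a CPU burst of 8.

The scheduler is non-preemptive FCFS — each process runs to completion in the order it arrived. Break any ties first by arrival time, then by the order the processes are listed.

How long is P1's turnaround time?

Timeline: | P0 0-9 | P1 9-16 | P2 16-17 | P3 17-20 | P4 20-22 | P5 22-30 |
Completion: P0=9  P1=16  P2=17  P3=20  P4=22  P5=30
Turnaround (C−A): P0=9  P1=16  P2=15  P3=18  P4=19  P5=24
Turnaround(P1) = completion − arrival = 16 − 0 = 16

16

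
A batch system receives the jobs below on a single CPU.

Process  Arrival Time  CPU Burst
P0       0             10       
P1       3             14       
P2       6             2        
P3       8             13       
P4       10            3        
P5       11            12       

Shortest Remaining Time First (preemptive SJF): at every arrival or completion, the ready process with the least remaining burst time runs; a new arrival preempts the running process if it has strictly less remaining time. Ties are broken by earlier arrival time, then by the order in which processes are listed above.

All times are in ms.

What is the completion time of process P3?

Schedule: | P0 0-6 | P2 6-8 | P0 8-12 | P4 12-15 | P5 15-27 | P3 27-40 | P1 40-54 |
Completion: P0=12  P1=54  P2=8  P3=40  P4=15  P5=27

40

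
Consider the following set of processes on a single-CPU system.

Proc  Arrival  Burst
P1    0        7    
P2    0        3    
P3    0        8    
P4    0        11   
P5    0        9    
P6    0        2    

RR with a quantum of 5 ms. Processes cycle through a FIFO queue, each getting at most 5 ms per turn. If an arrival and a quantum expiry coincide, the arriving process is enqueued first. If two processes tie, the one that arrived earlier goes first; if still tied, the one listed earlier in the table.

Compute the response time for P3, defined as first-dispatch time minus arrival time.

8

Gantt: | P1 0-5 | P2 5-8 | P3 8-13 | P4 13-18 | P5 18-23 | P6 23-25 | P1 25-27 | P3 27-30 | P4 30-35 | P5 35-39 | P4 39-40 |
Completion: P1=27  P2=8  P3=30  P4=40  P5=39  P6=25
Response(P3) = first start − arrival = 8 − 0 = 8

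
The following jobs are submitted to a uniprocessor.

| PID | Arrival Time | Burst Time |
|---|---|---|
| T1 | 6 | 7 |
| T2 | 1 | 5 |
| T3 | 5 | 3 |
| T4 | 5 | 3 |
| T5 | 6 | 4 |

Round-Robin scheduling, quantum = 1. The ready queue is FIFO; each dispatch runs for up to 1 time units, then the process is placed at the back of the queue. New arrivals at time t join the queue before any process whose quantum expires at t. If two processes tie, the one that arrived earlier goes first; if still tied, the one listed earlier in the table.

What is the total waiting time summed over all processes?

Schedule: | idle 0-1 | T2 1-5 | T3 5-6 | T4 6-7 | T2 7-8 | T1 8-9 | T5 9-10 | T3 10-11 | T4 11-12 | T1 12-13 | T5 13-14 | T3 14-15 | T4 15-16 | T1 16-17 | T5 17-18 | T1 18-19 | T5 19-20 | T1 20-23 |
Completion: T1=23  T2=8  T3=15  T4=16  T5=20
Turnaround (C−A): T1=17  T2=7  T3=10  T4=11  T5=14
Waiting = turnaround − burst: T1=10, T2=2, T3=7, T4=8, T5=10
Total waiting = 10 + 2 + 7 + 8 + 10 = 37

37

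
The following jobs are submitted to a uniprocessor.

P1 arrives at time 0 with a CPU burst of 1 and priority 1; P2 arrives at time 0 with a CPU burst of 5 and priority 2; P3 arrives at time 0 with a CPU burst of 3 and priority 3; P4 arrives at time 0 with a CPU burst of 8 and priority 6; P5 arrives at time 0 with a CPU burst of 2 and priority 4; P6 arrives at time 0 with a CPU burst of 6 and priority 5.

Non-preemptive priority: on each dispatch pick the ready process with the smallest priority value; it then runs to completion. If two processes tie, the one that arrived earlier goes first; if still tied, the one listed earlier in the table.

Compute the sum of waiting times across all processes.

Timeline: | P1 0-1 | P2 1-6 | P3 6-9 | P5 9-11 | P6 11-17 | P4 17-25 |
Completion: P1=1  P2=6  P3=9  P4=25  P5=11  P6=17
Waiting = turnaround − burst: P1=0, P2=1, P3=6, P4=17, P5=9, P6=11
Total waiting = 0 + 1 + 6 + 17 + 9 + 11 = 44

44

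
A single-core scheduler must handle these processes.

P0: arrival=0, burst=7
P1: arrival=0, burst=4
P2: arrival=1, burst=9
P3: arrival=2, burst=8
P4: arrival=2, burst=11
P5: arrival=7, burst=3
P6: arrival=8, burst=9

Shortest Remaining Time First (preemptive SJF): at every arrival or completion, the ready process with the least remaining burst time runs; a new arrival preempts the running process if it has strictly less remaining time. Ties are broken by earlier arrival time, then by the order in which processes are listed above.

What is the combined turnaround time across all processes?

152

Gantt: | P1 0-4 | P0 4-7 | P5 7-10 | P0 10-14 | P3 14-22 | P2 22-31 | P6 31-40 | P4 40-51 |
Completion: P0=14  P1=4  P2=31  P3=22  P4=51  P5=10  P6=40
Turnaround = completion − arrival: P0=14, P1=4, P2=30, P3=20, P4=49, P5=3, P6=32
Total turnaround = 14 + 4 + 30 + 20 + 49 + 3 + 32 = 152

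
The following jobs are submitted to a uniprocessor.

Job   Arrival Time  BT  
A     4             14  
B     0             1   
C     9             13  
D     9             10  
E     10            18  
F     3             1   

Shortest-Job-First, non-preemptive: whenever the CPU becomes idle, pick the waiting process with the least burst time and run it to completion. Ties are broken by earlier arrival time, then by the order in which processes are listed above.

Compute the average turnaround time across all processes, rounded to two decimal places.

Gantt: | B 0-1 | idle 1-3 | F 3-4 | A 4-18 | D 18-28 | C 28-41 | E 41-59 |
Completion: A=18  B=1  C=41  D=28  E=59  F=4
Turnaround (C−A): A=14  B=1  C=32  D=19  E=49  F=1
Turnaround times: A=14, B=1, C=32, D=19, E=49, F=1
Average turnaround = (14+1+32+19+49+1) / 6 = 116/6 = 19.33

19.33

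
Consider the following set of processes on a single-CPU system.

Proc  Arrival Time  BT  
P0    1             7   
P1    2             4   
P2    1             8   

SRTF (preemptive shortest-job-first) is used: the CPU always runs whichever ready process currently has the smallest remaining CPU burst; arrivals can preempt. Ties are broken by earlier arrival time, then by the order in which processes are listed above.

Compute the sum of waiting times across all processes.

Timeline: | idle 0-1 | P0 1-2 | P1 2-6 | P0 6-12 | P2 12-20 |
Completion: P0=12  P1=6  P2=20
Turnaround (C−A): P0=11  P1=4  P2=19
Waiting = turnaround − burst: P0=4, P1=0, P2=11
Total waiting = 4 + 0 + 11 = 15

15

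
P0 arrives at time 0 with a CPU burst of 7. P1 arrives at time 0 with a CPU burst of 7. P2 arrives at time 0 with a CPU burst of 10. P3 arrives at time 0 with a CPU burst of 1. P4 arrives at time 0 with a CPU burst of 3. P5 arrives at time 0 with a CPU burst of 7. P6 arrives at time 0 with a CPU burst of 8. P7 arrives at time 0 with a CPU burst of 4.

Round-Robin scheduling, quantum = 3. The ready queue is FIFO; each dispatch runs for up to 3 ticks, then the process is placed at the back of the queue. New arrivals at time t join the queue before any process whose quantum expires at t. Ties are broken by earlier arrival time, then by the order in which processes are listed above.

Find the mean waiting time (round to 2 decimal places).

28.75

Timeline: | P0 0-3 | P1 3-6 | P2 6-9 | P3 9-10 | P4 10-13 | P5 13-16 | P6 16-19 | P7 19-22 | P0 22-25 | P1 25-28 | P2 28-31 | P5 31-34 | P6 34-37 | P7 37-38 | P0 38-39 | P1 39-40 | P2 40-43 | P5 43-44 | P6 44-46 | P2 46-47 |
Completion: P0=39  P1=40  P2=47  P3=10  P4=13  P5=44  P6=46  P7=38
Waiting times: P0=32, P1=33, P2=37, P3=9, P4=10, P5=37, P6=38, P7=34
Average waiting = (32+33+37+9+10+37+38+34) / 8 = 230/8 = 28.75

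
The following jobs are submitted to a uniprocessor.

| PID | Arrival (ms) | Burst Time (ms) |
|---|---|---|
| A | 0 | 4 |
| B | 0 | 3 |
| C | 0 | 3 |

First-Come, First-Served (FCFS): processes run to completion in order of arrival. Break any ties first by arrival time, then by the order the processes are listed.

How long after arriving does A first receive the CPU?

0

Timeline: | A 0-4 | B 4-7 | C 7-10 |
Completion: A=4  B=7  C=10
Response(A) = first start − arrival = 0 − 0 = 0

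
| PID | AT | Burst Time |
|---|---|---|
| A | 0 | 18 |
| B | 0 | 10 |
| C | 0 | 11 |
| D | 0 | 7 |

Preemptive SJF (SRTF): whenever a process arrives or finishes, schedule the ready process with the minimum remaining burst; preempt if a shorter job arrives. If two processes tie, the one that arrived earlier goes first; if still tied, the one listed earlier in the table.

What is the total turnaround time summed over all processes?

98

Timeline: | D 0-7 | B 7-17 | C 17-28 | A 28-46 |
Completion: A=46  B=17  C=28  D=7
Turnaround (C−A): A=46  B=17  C=28  D=7
Turnaround = completion − arrival: A=46, B=17, C=28, D=7
Total turnaround = 46 + 17 + 28 + 7 = 98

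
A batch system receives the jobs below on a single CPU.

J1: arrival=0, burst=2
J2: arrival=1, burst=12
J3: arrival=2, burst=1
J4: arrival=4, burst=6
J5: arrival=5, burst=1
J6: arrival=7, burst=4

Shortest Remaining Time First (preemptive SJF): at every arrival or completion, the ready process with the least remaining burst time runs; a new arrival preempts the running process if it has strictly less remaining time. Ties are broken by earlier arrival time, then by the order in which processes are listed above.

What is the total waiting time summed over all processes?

Gantt: | J1 0-2 | J3 2-3 | J2 3-4 | J4 4-5 | J5 5-6 | J4 6-11 | J6 11-15 | J2 15-26 |
Completion: J1=2  J2=26  J3=3  J4=11  J5=6  J6=15
Turnaround (C−A): J1=2  J2=25  J3=1  J4=7  J5=1  J6=8
Waiting = turnaround − burst: J1=0, J2=13, J3=0, J4=1, J5=0, J6=4
Total waiting = 0 + 13 + 0 + 1 + 0 + 4 = 18

18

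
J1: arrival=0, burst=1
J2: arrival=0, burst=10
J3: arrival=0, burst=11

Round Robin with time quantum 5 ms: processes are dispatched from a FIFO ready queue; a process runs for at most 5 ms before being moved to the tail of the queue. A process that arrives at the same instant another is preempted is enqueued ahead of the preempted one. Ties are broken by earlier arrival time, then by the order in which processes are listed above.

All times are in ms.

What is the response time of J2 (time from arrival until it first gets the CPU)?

Gantt: | J1 0-1 | J2 1-6 | J3 6-11 | J2 11-16 | J3 16-22 |
Completion: J1=1  J2=16  J3=22
Response(J2) = first start − arrival = 1 − 0 = 1

1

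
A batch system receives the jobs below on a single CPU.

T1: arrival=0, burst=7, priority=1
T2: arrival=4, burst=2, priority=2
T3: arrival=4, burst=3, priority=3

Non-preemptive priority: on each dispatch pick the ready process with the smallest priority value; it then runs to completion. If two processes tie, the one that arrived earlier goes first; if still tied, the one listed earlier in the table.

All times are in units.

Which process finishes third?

T3

Schedule: | T1 0-7 | T2 7-9 | T3 9-12 |
Completion: T1=7  T2=9  T3=12
Turnaround (C−A): T1=7  T2=5  T3=8
Finish order: T1 → T2 → T3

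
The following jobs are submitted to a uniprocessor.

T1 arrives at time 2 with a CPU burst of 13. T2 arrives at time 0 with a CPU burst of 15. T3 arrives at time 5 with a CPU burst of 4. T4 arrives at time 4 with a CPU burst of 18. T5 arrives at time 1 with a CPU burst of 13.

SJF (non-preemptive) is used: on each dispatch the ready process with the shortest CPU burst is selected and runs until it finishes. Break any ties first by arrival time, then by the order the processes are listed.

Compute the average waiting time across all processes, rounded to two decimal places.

Gantt: | T2 0-15 | T3 15-19 | T5 19-32 | T1 32-45 | T4 45-63 |
Completion: T1=45  T2=15  T3=19  T4=63  T5=32
Waiting times: T1=30, T2=0, T3=10, T4=41, T5=18
Average waiting = (30+0+10+41+18) / 5 = 99/5 = 19.80

19.80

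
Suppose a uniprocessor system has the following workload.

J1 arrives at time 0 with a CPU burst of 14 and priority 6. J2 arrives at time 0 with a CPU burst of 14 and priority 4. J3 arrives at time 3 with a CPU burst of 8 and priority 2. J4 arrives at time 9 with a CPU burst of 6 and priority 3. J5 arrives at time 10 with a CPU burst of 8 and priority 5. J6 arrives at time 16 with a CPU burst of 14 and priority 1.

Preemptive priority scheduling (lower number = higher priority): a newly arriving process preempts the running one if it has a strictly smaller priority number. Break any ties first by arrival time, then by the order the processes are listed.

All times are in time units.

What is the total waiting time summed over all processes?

126

Gantt: | J2 0-3 | J3 3-11 | J4 11-16 | J6 16-30 | J4 30-31 | J2 31-42 | J5 42-50 | J1 50-64 |
Completion: J1=64  J2=42  J3=11  J4=31  J5=50  J6=30
Waiting = turnaround − burst: J1=50, J2=28, J3=0, J4=16, J5=32, J6=0
Total waiting = 50 + 28 + 0 + 16 + 32 + 0 = 126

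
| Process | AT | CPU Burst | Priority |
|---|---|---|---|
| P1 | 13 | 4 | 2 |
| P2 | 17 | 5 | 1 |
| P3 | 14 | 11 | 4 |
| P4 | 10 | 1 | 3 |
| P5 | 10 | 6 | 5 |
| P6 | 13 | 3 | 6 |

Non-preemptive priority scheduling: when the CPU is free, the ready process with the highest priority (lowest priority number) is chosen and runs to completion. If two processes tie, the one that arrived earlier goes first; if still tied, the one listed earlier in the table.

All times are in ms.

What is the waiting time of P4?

Gantt: | idle 0-10 | P4 10-11 | P5 11-17 | P2 17-22 | P1 22-26 | P3 26-37 | P6 37-40 |
Completion: P1=26  P2=22  P3=37  P4=11  P5=17  P6=40
Waiting(P4) = turnaround − burst = 1 − 1 = 0

0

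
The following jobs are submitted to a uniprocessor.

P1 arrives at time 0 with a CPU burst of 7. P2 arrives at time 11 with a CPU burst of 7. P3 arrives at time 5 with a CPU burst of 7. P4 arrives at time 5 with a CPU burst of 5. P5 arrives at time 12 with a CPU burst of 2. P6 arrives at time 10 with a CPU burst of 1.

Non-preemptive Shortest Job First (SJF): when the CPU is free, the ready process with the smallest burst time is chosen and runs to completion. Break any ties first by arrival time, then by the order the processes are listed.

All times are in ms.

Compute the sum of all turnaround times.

55

Gantt: | P1 0-7 | P4 7-12 | P6 12-13 | P5 13-15 | P3 15-22 | P2 22-29 |
Completion: P1=7  P2=29  P3=22  P4=12  P5=15  P6=13
Turnaround (C−A): P1=7  P2=18  P3=17  P4=7  P5=3  P6=3
Turnaround = completion − arrival: P1=7, P2=18, P3=17, P4=7, P5=3, P6=3
Total turnaround = 7 + 18 + 17 + 7 + 3 + 3 = 55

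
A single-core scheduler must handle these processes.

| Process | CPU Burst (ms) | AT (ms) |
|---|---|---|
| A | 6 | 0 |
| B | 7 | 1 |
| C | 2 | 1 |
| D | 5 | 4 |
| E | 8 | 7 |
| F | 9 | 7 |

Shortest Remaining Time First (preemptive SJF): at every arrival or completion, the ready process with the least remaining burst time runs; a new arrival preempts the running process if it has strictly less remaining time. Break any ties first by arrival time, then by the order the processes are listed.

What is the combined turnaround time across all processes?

89

Schedule: | A 0-1 | C 1-3 | A 3-8 | D 8-13 | B 13-20 | E 20-28 | F 28-37 |
Completion: A=8  B=20  C=3  D=13  E=28  F=37
Turnaround (C−A): A=8  B=19  C=2  D=9  E=21  F=30
Turnaround = completion − arrival: A=8, B=19, C=2, D=9, E=21, F=30
Total turnaround = 8 + 19 + 2 + 9 + 21 + 30 = 89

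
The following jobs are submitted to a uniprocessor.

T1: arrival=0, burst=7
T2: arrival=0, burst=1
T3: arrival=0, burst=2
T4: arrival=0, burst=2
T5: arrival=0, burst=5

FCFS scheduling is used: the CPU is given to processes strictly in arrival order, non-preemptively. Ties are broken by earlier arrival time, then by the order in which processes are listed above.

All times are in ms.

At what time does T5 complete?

17

Timeline: | T1 0-7 | T2 7-8 | T3 8-10 | T4 10-12 | T5 12-17 |
Completion: T1=7  T2=8  T3=10  T4=12  T5=17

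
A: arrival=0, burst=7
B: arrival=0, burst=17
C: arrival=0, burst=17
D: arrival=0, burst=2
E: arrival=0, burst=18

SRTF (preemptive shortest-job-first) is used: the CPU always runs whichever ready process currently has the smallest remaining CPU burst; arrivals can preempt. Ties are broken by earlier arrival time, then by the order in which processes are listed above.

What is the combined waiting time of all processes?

Gantt: | D 0-2 | A 2-9 | B 9-26 | C 26-43 | E 43-61 |
Completion: A=9  B=26  C=43  D=2  E=61
Turnaround (C−A): A=9  B=26  C=43  D=2  E=61
Waiting = turnaround − burst: A=2, B=9, C=26, D=0, E=43
Total waiting = 2 + 9 + 26 + 0 + 43 = 80

80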